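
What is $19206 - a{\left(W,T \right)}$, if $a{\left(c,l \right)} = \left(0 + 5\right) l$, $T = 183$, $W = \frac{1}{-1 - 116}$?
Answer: $18291$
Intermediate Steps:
$W = - \frac{1}{117}$ ($W = \frac{1}{-117} = - \frac{1}{117} \approx -0.008547$)
$a{\left(c,l \right)} = 5 l$
$19206 - a{\left(W,T \right)} = 19206 - 5 \cdot 183 = 19206 - 915 = 18291$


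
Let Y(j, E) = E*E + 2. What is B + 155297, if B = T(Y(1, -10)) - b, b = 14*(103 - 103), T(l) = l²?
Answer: 165701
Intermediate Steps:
Y(j, E) = 2 + E² (Y(j, E) = E² + 2 = 2 + E²)
b = 0 (b = 14*0 = 0)
B = 10404 (B = (2 + (-10)²)² - 1*0 = (2 + 100)² + 0 = 102² + 0 = 10404 + 0 = 10404)
B + 155297 = 10404 + 155297 = 165701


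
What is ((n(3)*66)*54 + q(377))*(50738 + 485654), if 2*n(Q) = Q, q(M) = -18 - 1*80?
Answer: 2814985216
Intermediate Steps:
q(M) = -98 (q(M) = -18 - 80 = -98)
n(Q) = Q/2
((n(3)*66)*54 + q(377))*(50738 + 485654) = ((((1/2)*3)*66)*54 - 98)*(50738 + 485654) = (((3/2)*66)*54 - 98)*536392 = (99*54 - 98)*536392 = (5346 - 98)*536392 = 5248*536392 = 2814985216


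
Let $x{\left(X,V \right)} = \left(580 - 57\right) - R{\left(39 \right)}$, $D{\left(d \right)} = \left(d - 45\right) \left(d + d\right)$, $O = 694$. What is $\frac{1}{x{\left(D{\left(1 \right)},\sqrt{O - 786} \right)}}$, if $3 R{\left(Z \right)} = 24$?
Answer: $\frac{1}{515} \approx 0.0019417$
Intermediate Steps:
$R{\left(Z \right)} = 8$ ($R{\left(Z \right)} = \frac{1}{3} \cdot 24 = 8$)
$D{\left(d \right)} = 2 d \left(-45 + d\right)$ ($D{\left(d \right)} = \left(-45 + d\right) 2 d = 2 d \left(-45 + d\right)$)
$x{\left(X,V \right)} = 515$ ($x{\left(X,V \right)} = \left(580 - 57\right) - 8 = 523 - 8 = 515$)
$\frac{1}{x{\left(D{\left(1 \right)},\sqrt{O - 786} \right)}} = \frac{1}{515}$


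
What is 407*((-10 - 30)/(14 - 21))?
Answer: 16280/7 ≈ 2325.7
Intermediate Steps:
407*((-10 - 30)/(14 - 21)) = 407*(-40/(-7)) = 407*(-40*(-1/7)) = 407*(40/7) = 16280/7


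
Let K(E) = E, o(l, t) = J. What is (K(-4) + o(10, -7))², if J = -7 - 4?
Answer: 225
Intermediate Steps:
J = -11
o(l, t) = -11
(K(-4) + o(10, -7))² = (-4 - 11)² = (-15)² = 225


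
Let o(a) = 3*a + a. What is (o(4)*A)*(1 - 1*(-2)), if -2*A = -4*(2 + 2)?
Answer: 384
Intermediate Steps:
A = 8 (A = -(-2)*(2 + 2) = -(-2)*4 = -½*(-16) = 8)
o(a) = 4*a
(o(4)*A)*(1 - 1*(-2)) = ((4*4)*8)*(1 - 1*(-2)) = (16*8)*(1 + 2) = 128*3 = 384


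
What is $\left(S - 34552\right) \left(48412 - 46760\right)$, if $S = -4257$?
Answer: $-64112468$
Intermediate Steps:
$\left(S - 34552\right) \left(48412 - 46760\right) = \left(-4257 - 34552\right) \left(48412 - 46760\right) = \left(-38809\right) 1652 = -64112468$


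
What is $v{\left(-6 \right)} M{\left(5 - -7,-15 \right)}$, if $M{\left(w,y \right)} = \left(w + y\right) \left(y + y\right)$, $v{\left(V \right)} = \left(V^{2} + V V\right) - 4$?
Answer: $6120$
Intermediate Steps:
$v{\left(V \right)} = -4 + 2 V^{2}$ ($v{\left(V \right)} = \left(V^{2} + V^{2}\right) - 4 = 2 V^{2} - 4 = -4 + 2 V^{2}$)
$M{\left(w,y \right)} = 2 y \left(w + y\right)$ ($M{\left(w,y \right)} = \left(w + y\right) 2 y = 2 y \left(w + y\right)$)
$v{\left(-6 \right)} M{\left(5 - -7,-15 \right)} = \left(-4 + 2 \left(-6\right)^{2}\right) 2 \left(-15\right) \left(\left(5 - -7\right) - 15\right) = \left(-4 + 2 \cdot 36\right) 2 \left(-15\right) \left(\left(5 + 7\right) - 15\right) = \left(-4 + 72\right) 2 \left(-15\right) \left(12 - 15\right) = 68 \cdot 2 \left(-15\right) \left(-3\right) = 68 \cdot 90 = 6120$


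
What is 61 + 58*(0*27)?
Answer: 61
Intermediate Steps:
61 + 58*(0*27) = 61 + 58*0 = 61 + 0 = 61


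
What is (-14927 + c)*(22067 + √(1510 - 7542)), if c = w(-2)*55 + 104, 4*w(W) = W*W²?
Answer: -329526511 - 59732*I*√377 ≈ -3.2953e+8 - 1.1598e+6*I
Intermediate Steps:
w(W) = W³/4 (w(W) = (W*W²)/4 = W³/4)
c = -6 (c = ((¼)*(-2)³)*55 + 104 = ((¼)*(-8))*55 + 104 = -2*55 + 104 = -110 + 104 = -6)
(-14927 + c)*(22067 + √(1510 - 7542)) = (-14927 - 6)*(22067 + √(1510 - 7542)) = -14933*(22067 + √(-6032)) = -14933*(22067 + 4*I*√377) = -329526511 - 59732*I*√377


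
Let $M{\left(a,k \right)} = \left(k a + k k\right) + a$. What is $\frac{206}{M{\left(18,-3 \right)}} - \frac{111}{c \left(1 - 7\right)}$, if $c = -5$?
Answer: $- \frac{3059}{270} \approx -11.33$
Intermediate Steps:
$M{\left(a,k \right)} = a + k^{2} + a k$ ($M{\left(a,k \right)} = \left(a k + k^{2}\right) + a = \left(k^{2} + a k\right) + a = a + k^{2} + a k$)
$\frac{206}{M{\left(18,-3 \right)}} - \frac{111}{c \left(1 - 7\right)} = \frac{206}{18 + \left(-3\right)^{2} + 18 \left(-3\right)} - \frac{111}{\left(-5\right) \left(1 - 7\right)} = \frac{206}{18 + 9 - 54} - \frac{111}{\left(-5\right) \left(-6\right)} = \frac{206}{-27} - \frac{111}{30} = 206 \left(- \frac{1}{27}\right) - \frac{37}{10} = - \frac{206}{27} - \frac{37}{10} = - \frac{3059}{270}$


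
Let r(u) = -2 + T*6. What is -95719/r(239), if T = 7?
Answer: -95719/40 ≈ -2393.0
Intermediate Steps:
r(u) = 40 (r(u) = -2 + 7*6 = -2 + 42 = 40)
-95719/r(239) = -95719/40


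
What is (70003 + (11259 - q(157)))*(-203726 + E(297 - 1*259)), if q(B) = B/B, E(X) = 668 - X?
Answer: -16503784056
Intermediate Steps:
q(B) = 1
(70003 + (11259 - q(157)))*(-203726 + E(297 - 1*259)) = (70003 + (11259 - 1*1))*(-203726 + (668 - (297 - 1*259))) = (70003 + (11259 - 1))*(-203726 + (668 - (297 - 259))) = (70003 + 11258)*(-203726 + (668 - 1*38)) = 81261*(-203726 + (668 - 38)) = 81261*(-203726 + 630) = 81261*(-203096) = -16503784056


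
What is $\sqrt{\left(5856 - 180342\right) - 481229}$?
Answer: $i \sqrt{655715} \approx 809.76 i$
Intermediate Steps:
$\sqrt{\left(5856 - 180342\right) - 481229} = \sqrt{-174486 - 481229} = \sqrt{-655715} = i \sqrt{655715}$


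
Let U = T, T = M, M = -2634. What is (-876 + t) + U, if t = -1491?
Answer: -5001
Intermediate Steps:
T = -2634
U = -2634
(-876 + t) + U = (-876 - 1491) - 2634 = -2367 - 2634 = -5001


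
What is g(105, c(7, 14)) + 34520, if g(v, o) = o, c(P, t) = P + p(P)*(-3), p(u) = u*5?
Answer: 34422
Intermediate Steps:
p(u) = 5*u
c(P, t) = -14*P (c(P, t) = P + (5*P)*(-3) = P - 15*P = -14*P)
g(105, c(7, 14)) + 34520 = -14*7 + 34520 = -98 + 34520 = 34422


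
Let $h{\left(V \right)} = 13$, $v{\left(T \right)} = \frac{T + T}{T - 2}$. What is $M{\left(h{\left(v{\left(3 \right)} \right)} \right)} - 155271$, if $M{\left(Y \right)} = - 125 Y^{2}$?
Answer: $-176396$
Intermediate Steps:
$v{\left(T \right)} = \frac{2 T}{-2 + T}$
$M{\left(h{\left(v{\left(3 \right)} \right)} \right)} - 155271 = - 125 \cdot 13^{2} - 155271 = \left(-125\right) 169 - 155271 = -21125 - 155271 = -176396$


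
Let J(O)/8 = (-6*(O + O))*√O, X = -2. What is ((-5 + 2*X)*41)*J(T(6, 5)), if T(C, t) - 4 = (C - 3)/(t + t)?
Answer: 380808*√430/25 ≈ 3.1586e+5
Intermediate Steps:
T(C, t) = 4 + (-3 + C)/(2*t) (T(C, t) = 4 + (C - 3)/(t + t) = 4 + (-3 + C)/((2*t)) = 4 + (-3 + C)*(1/(2*t)) = 4 + (-3 + C)/(2*t))
J(O) = -96*O^(3/2) (J(O) = 8*((-6*(O + O))*√O) = 8*((-12*O)*√O) = 8*(-12*O^(3/2)) = -96*O^(3/2))
((-5 + 2*X)*41)*J(T(6, 5)) = ((-5 + 2*(-2))*41)*(-96*√10*(-3 + 6 + 8*5)^(3/2)/100) = ((-5 - 4)*41)*(-96*√10*(-3 + 6 + 40)^(3/2)/100) = (-9*41)*(-96*43*√430/100) = -(-35424)*(43/10)^(3/2) = -(-35424)*43*√430/100 = -(-380808)*√430/25 = 380808*√430/25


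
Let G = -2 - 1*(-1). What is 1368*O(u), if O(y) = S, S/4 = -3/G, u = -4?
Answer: 16416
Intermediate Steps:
G = -1 (G = -2 + 1 = -1)
S = 12 (S = 4*(-3/(-1)) = 4*(-3*(-1)) = 4*3 = 12)
O(y) = 12
1368*O(u) = 1368*12 = 16416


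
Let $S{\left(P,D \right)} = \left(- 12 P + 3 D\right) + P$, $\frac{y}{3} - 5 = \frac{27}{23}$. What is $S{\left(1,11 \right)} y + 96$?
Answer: $\frac{11580}{23} \approx 503.48$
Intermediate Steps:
$y = \frac{426}{23}$ ($y = 15 + 3 \cdot \frac{27}{23} = 15 + \frac{81}{23} = \frac{426}{23} \approx 18.522$)
$S{\left(P,D \right)} = - 11 P + 3 D$
$S{\left(1,11 \right)} y + 96 = \left(\left(-11\right) 1 + 3 \cdot 11\right) \frac{426}{23} + 96 = \left(-11 + 33\right) \frac{426}{23} + 96 = 22 \cdot \frac{426}{23} + 96 = \frac{9372}{23} + 96 = \frac{11580}{23}$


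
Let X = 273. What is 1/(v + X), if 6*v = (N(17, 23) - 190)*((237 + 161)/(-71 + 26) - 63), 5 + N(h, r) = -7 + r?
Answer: 270/652417 ≈ 0.00041385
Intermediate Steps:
N(h, r) = -12 + r (N(h, r) = -5 + (-7 + r) = -12 + r)
v = 578707/270 (v = (((-12 + 23) - 190)*((237 + 161)/(-71 + 26) - 63))/6 = ((11 - 190)*(398/(-45) - 63))/6 = (-179*(398*(-1/45) - 63))/6 = (-179*(-398/45 - 63))/6 = (-179*(-3233/45))/6 = (⅙)*(578707/45) = 578707/270 ≈ 2143.4)
1/(v + X) = 1/(578707/270 + 273) = 1/(652417/270) = 270/652417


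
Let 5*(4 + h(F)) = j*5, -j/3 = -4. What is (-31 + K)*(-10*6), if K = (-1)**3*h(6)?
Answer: 2340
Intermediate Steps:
j = 12 (j = -3*(-4) = 12)
h(F) = 8 (h(F) = -4 + (12*5)/5 = -4 + (1/5)*60 = -4 + 12 = 8)
K = -8 (K = (-1)**3*8 = -1*8 = -8)
(-31 + K)*(-10*6) = (-31 - 8)*(-10*6) = -39*(-60) = 2340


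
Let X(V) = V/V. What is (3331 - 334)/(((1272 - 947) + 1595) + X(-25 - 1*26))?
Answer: 2997/1921 ≈ 1.5601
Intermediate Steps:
X(V) = 1
(3331 - 334)/(((1272 - 947) + 1595) + X(-25 - 1*26)) = (3331 - 334)/(((1272 - 947) + 1595) + 1) = 2997/((325 + 1595) + 1) = 2997/(1920 + 1) = 2997/1921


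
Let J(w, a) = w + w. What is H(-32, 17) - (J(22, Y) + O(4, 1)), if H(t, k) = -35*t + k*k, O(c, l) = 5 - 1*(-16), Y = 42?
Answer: 1344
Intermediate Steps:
O(c, l) = 21 (O(c, l) = 5 + 16 = 21)
H(t, k) = k² - 35*t (H(t, k) = -35*t + k² = k² - 35*t)
J(w, a) = 2*w
H(-32, 17) - (J(22, Y) + O(4, 1)) = (17² - 35*(-32)) - (2*22 + 21) = (289 + 1120) - (44 + 21) = 1409 - 1*65 = 1409 - 65 = 1344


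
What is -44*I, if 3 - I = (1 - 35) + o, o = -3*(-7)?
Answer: -704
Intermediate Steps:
o = 21
I = 16 (I = 3 - ((1 - 35) + 21) = 3 - (-34 + 21) = 3 - 1*(-13) = 3 + 13 = 16)
-44*I = -44*16 = -704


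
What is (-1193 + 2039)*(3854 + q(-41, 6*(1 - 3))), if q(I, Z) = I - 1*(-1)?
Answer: 3226644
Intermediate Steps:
q(I, Z) = 1 + I (q(I, Z) = I + 1 = 1 + I)
(-1193 + 2039)*(3854 + q(-41, 6*(1 - 3))) = (-1193 + 2039)*(3854 + (1 - 41)) = 846*(3854 - 40) = 846*3814 = 3226644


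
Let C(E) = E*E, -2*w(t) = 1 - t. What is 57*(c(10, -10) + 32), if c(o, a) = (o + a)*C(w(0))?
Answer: 1824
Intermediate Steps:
w(t) = -½ + t/2 (w(t) = -(1 - t)/2 = -½ + t/2)
C(E) = E²
c(o, a) = a/4 + o/4 (c(o, a) = (o + a)*(-½ + (½)*0)² = (a + o)*(-½ + 0)² = (a + o)*(-½)² = (a + o)*(¼) = a/4 + o/4)
57*(c(10, -10) + 32) = 57*(((¼)*(-10) + (¼)*10) + 32) = 57*((-5/2 + 5/2) + 32) = 57*(0 + 32) = 57*32 = 1824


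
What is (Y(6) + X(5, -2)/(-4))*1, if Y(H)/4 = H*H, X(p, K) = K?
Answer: 289/2 ≈ 144.50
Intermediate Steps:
Y(H) = 4*H² (Y(H) = 4*(H*H) = 4*H²)
(Y(6) + X(5, -2)/(-4))*1 = (4*6² - 2/(-4))*1 = (4*36 - 2*(-¼))*1 = (144 + ½)*1 = (289/2)*1 = 289/2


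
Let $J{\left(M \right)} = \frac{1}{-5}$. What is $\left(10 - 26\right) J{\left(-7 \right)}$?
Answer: $\frac{16}{5} \approx 3.2$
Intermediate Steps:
$J{\left(M \right)} = - \frac{1}{5}$
$\left(10 - 26\right) J{\left(-7 \right)} = \left(10 - 26\right) \left(- \frac{1}{5}\right) = \left(-16\right) \left(- \frac{1}{5}\right) = \frac{16}{5}$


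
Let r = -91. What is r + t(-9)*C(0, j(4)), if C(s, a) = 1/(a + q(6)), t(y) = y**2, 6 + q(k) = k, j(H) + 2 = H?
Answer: -101/2 ≈ -50.500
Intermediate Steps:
j(H) = -2 + H
q(k) = -6 + k
C(s, a) = 1/a (C(s, a) = 1/(a + (-6 + 6)) = 1/(a + 0) = 1/a)
r + t(-9)*C(0, j(4)) = -91 + (-9)**2/(-2 + 4) = -91 + 81/2 = -101/2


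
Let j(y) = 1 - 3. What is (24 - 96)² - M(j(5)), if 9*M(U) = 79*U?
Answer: 46814/9 ≈ 5201.6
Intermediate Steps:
j(y) = -2
M(U) = 79*U/9 (M(U) = (79*U)/9 = 79*U/9)
(24 - 96)² - M(j(5)) = (24 - 96)² - 79*(-2)/9 = (-72)² - 1*(-158/9) = 5184 + 158/9 = 46814/9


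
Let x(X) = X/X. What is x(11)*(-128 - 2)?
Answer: -130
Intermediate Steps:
x(X) = 1
x(11)*(-128 - 2) = 1*(-128 - 2) = 1*(-130) = -130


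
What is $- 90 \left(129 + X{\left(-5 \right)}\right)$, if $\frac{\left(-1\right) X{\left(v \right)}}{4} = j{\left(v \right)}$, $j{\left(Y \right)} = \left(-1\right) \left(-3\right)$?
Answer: $-10530$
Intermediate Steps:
$j{\left(Y \right)} = 3$
$X{\left(v \right)} = -12$ ($X{\left(v \right)} = \left(-4\right) 3 = -12$)
$- 90 \left(129 + X{\left(-5 \right)}\right) = - 90 \left(129 - 12\right) = \left(-90\right) 117 = -10530$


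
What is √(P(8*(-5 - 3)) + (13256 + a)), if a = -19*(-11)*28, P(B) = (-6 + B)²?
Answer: 2*√6002 ≈ 154.95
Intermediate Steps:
a = 5852 (a = 209*28 = 5852)
√(P(8*(-5 - 3)) + (13256 + a)) = √((-6 + 8*(-5 - 3))² + (13256 + 5852)) = √((-6 + 8*(-8))² + 19108) = √((-6 - 64)² + 19108) = √((-70)² + 19108) = √(4900 + 19108) = √24008 = 2*√6002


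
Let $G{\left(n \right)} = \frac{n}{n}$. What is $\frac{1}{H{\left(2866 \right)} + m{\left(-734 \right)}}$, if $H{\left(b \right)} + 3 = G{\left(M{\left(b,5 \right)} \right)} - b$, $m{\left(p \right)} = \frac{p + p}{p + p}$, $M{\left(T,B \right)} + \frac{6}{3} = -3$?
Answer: $- \frac{1}{2867} \approx -0.0003488$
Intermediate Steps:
$M{\left(T,B \right)} = -5$ ($M{\left(T,B \right)} = -2 - 3 = -5$)
$G{\left(n \right)} = 1$
$m{\left(p \right)} = 1$ ($m{\left(p \right)} = \frac{2 p}{2 p} = 2 p \frac{1}{2 p} = 1$)
$H{\left(b \right)} = -2 - b$ ($H{\left(b \right)} = -3 - \left(-1 + b\right) = -2 - b$)
$\frac{1}{H{\left(2866 \right)} + m{\left(-734 \right)}} = \frac{1}{\left(-2 - 2866\right) + 1} = \frac{1}{-2868 + 1} = \frac{1}{-2867} = - \frac{1}{2867}$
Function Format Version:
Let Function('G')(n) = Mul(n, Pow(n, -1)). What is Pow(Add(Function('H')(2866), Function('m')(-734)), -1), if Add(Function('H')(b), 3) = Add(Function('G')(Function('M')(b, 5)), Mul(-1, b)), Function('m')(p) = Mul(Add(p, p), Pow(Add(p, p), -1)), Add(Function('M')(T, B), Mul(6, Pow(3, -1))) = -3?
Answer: Rational(-1, 2867) ≈ -0.00034880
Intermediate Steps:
Function('M')(T, B) = -5 (Function('M')(T, B) = Add(-2, -3) = -5)
Function('G')(n) = 1
Function('m')(p) = 1 (Function('m')(p) = Mul(Mul(2, p), Pow(Mul(2, p), -1)) = Mul(Mul(2, p), Mul(Rational(1, 2), Pow(p, -1))) = 1)
Function('H')(b) = Add(-2, Mul(-1, b)) (Function('H')(b) = Add(-3, Add(1, Mul(-1, b))) = Add(-2, Mul(-1, b)))
Pow(Add(Function('H')(2866), Function('m')(-734)), -1) = Pow(Add(Add(-2, Mul(-1, 2866)), 1), -1) = Pow(Add(Add(-2, -2866), 1), -1) = Pow(Add(-2868, 1), -1) = Pow(-2867, -1) = Rational(-1, 2867)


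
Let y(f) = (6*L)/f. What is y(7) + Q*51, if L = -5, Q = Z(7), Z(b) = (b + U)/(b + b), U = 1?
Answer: 174/7 ≈ 24.857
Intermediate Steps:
Z(b) = (1 + b)/(2*b) (Z(b) = (b + 1)/(b + b) = (1 + b)/((2*b)) = (1 + b)*(1/(2*b)) = (1 + b)/(2*b))
Q = 4/7 (Q = (½)*(1 + 7)/7 = (½)*(⅐)*8 = 4/7 ≈ 0.57143)
y(f) = -30/f (y(f) = (6*(-5))/f = -30/f)
y(7) + Q*51 = -30/7 + (4/7)*51 = -30*⅐ + 204/7 = -30/7 + 204/7 = 174/7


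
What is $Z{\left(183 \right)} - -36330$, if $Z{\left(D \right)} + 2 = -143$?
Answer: $36185$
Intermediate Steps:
$Z{\left(D \right)} = -145$ ($Z{\left(D \right)} = -2 - 143 = -145$)
$Z{\left(183 \right)} - -36330 = -145 - -36330 = -145 + 36330 = 36185$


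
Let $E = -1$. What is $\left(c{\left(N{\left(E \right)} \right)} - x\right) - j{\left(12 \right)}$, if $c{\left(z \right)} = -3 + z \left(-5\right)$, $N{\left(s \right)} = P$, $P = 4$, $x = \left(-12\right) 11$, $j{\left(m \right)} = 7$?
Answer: $102$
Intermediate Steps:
$x = -132$
$N{\left(s \right)} = 4$
$c{\left(z \right)} = -3 - 5 z$
$\left(c{\left(N{\left(E \right)} \right)} - x\right) - j{\left(12 \right)} = \left(\left(-3 - 20\right) - -132\right) - 7 = \left(\left(-3 - 20\right) + 132\right) - 7 = \left(-23 + 132\right) - 7 = 109 - 7 = 102$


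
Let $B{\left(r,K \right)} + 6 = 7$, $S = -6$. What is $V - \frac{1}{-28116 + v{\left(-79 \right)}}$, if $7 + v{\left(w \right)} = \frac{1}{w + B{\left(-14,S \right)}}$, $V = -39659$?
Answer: $- \frac{86995784027}{2193595} \approx -39659.0$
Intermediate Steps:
$B{\left(r,K \right)} = 1$ ($B{\left(r,K \right)} = -6 + 7 = 1$)
$v{\left(w \right)} = -7 + \frac{1}{1 + w}$ ($v{\left(w \right)} = -7 + \frac{1}{w + 1} = -7 + \frac{1}{1 + w}$)
$V - \frac{1}{-28116 + v{\left(-79 \right)}} = -39659 - \frac{1}{-28116 + \frac{-6 - -553}{1 - 79}} = -39659 - \frac{1}{-28116 + \frac{-6 + 553}{-78}} = -39659 - \frac{1}{-28116 - \frac{547}{78}} = -39659 - \frac{1}{- \frac{2193595}{78}} = -39659 - - \frac{78}{2193595} = -39659 + \frac{78}{2193595} = - \frac{86995784027}{2193595}$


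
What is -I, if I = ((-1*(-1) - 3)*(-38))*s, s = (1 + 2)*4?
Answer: -912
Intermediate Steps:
s = 12 (s = 3*4 = 12)
I = 912 (I = ((-1*(-1) - 3)*(-38))*12 = ((1 - 3)*(-38))*12 = -2*(-38)*12 = 76*12 = 912)
-I = -1*912 = -912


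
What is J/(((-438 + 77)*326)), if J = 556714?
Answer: -278357/58843 ≈ -4.7305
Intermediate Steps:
J/(((-438 + 77)*326)) = 556714/(((-438 + 77)*326)) = 556714/((-361*326)) = 556714/(-117686) = 556714*(-1/117686) = -278357/58843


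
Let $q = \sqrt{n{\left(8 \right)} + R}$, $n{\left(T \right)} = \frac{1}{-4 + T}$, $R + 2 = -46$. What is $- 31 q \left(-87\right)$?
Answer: $\frac{2697 i \sqrt{191}}{2} \approx 18637.0 i$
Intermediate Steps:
$R = -48$ ($R = -2 - 46 = -48$)
$q = \frac{i \sqrt{191}}{2}$ ($q = \sqrt{\frac{1}{-4 + 8} - 48} = \sqrt{\frac{1}{4} - 48} = \sqrt{- \frac{191}{4}} = \frac{i \sqrt{191}}{2} \approx 6.9101 i$)
$- 31 q \left(-87\right) = - 31 \frac{i \sqrt{191}}{2} \left(-87\right) = - \frac{31 i \sqrt{191}}{2} \left(-87\right) = \frac{2697 i \sqrt{191}}{2}$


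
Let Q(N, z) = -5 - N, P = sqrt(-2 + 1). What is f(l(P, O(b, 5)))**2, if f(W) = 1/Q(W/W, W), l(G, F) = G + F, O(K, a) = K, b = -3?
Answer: 1/36 ≈ 0.027778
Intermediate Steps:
P = I (P = sqrt(-1) = I ≈ 1.0*I)
l(G, F) = F + G
f(W) = -1/6 (f(W) = 1/(-5 - W/W) = 1/(-5 - 1*1) = 1/(-5 - 1) = 1/(-6) = -1/6)
f(l(P, O(b, 5)))**2 = (-1/6)**2 = 1/36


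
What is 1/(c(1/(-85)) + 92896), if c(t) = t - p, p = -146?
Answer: 85/7908569 ≈ 1.0748e-5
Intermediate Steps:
c(t) = 146 + t (c(t) = t - 1*(-146) = t + 146 = 146 + t)
1/(c(1/(-85)) + 92896) = 1/((146 + 1/(-85)) + 92896) = 1/((146 - 1/85) + 92896) = 1/(12409/85 + 92896) = 1/(7908569/85) = 85/7908569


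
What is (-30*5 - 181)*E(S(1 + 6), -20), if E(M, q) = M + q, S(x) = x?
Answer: 4303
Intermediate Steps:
(-30*5 - 181)*E(S(1 + 6), -20) = (-30*5 - 181)*((1 + 6) - 20) = (-150 - 181)*(7 - 20) = -331*(-13) = 4303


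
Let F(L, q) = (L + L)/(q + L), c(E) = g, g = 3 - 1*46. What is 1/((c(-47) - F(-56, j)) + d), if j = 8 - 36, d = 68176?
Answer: 3/204395 ≈ 1.4677e-5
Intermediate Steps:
g = -43 (g = 3 - 46 = -43)
c(E) = -43
j = -28
F(L, q) = 2*L/(L + q) (F(L, q) = (2*L)/(L + q) = 2*L/(L + q))
1/((c(-47) - F(-56, j)) + d) = 1/((-43 - 2*(-56)/(-56 - 28)) + 68176) = 1/((-43 - 2*(-56)/(-84)) + 68176) = 1/((-43 - 2*(-56)*(-1)/84) + 68176) = 1/((-43 - 1*4/3) + 68176) = 1/((-43 - 4/3) + 68176) = 1/(-133/3 + 68176) = 1/(204395/3) = 3/204395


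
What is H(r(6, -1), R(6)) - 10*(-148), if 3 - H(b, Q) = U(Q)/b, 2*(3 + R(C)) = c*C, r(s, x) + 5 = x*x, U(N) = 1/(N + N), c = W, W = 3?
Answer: 71185/48 ≈ 1483.0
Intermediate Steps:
c = 3
U(N) = 1/(2*N)
r(s, x) = -5 + x² (r(s, x) = -5 + x*x = -5 + x²)
R(C) = -3 + 3*C/2 (R(C) = -3 + (3*C)/2 = -3 + 3*C/2)
H(b, Q) = 3 - 1/(2*Q*b) (H(b, Q) = 3 - 1/(2*Q)/b = 3 - 1/(2*Q*b))
H(r(6, -1), R(6)) - 10*(-148) = (3 - 1/(2*(-3 + (3/2)*6)*(-5 + (-1)²))) - 10*(-148) = (3 - 1/(2*(-3 + 9)*(-5 + 1))) + 1480 = (3 - ½/(6*(-4))) + 1480 = (3 - ½*⅙*(-¼)) + 1480 = (3 + 1/48) + 1480 = 145/48 + 1480 = 71185/48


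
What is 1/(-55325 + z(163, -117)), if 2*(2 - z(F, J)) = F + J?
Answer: -1/55346 ≈ -1.8068e-5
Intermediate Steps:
z(F, J) = 2 - F/2 - J/2 (z(F, J) = 2 - (F + J)/2 = 2 + (-F/2 - J/2) = 2 - F/2 - J/2)
1/(-55325 + z(163, -117)) = 1/(-55325 + (2 - ½*163 - ½*(-117))) = 1/(-55325 + (2 - 163/2 + 117/2)) = 1/(-55325 - 21) = 1/(-55346) = -1/55346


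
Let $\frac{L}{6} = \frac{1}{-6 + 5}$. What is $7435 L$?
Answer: $-44610$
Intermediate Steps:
$L = -6$ ($L = \frac{6}{-6 + 5} = \frac{6}{-1} = 6 \left(-1\right) = -6$)
$7435 L = 7435 \left(-6\right) = -44610$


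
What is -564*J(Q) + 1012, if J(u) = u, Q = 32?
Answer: -17036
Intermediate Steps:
-564*J(Q) + 1012 = -564*32 + 1012 = -18048 + 1012 = -17036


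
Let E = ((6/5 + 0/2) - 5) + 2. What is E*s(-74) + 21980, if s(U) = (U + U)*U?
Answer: 11332/5 ≈ 2266.4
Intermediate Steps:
s(U) = 2*U² (s(U) = (2*U)*U = 2*U²)
E = -9/5 (E = ((6*(⅕) + 0*(½)) - 5) + 2 = ((6/5 + 0) - 5) + 2 = (6/5 - 5) + 2 = -19/5 + 2 = -9/5 ≈ -1.8000)
E*s(-74) + 21980 = -18*(-74)²/5 + 21980 = -18*5476/5 + 21980 = -9/5*10952 + 21980 = -98568/5 + 21980 = 11332/5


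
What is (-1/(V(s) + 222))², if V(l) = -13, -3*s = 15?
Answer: 1/43681 ≈ 2.2893e-5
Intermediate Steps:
s = -5 (s = -⅓*15 = -5)
(-1/(V(s) + 222))² = (-1/(-13 + 222))² = (-1/209)² = 1/43681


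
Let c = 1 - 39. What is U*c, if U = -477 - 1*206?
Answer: 25954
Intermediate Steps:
c = -38
U = -683 (U = -477 - 206 = -683)
U*c = -683*(-38) = 25954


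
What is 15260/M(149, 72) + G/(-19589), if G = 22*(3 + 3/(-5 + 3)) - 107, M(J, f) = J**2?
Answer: 300571014/434895389 ≈ 0.69113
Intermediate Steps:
G = -74 (G = 22*(3 + 3/(-2)) - 107 = 22*(3 - 1/2*3) - 107 = 22*(3 - 3/2) - 107 = 22*(3/2) - 107 = 33 - 107 = -74)
15260/M(149, 72) + G/(-19589) = 15260/(149**2) - 74/(-19589) = 15260/22201 - 74*(-1/19589) = 15260*(1/22201) + 74/19589 = 15260/22201 + 74/19589 = 300571014/434895389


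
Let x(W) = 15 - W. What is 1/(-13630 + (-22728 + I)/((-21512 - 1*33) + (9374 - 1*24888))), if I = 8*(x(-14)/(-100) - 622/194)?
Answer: -89868075/1224846679024 ≈ -7.3371e-5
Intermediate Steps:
I = -67826/2425 (I = 8*((15 - 1*(-14))/(-100) - 622/194) = 8*((15 + 14)*(-1/100) - 622*1/194) = 8*(29*(-1/100) - 311/97) = 8*(-29/100 - 311/97) = 8*(-33913/9700) = -67826/2425 ≈ -27.969)
1/(-13630 + (-22728 + I)/((-21512 - 1*33) + (9374 - 1*24888))) = 1/(-13630 + (-22728 - 67826/2425)/((-21512 - 1*33) + (9374 - 1*24888))) = 1/(-13630 - 55183226/(2425*((-21512 - 33) + (9374 - 24888)))) = 1/(-13630 - 55183226/(2425*(-21545 - 15514))) = 1/(-13630 - 55183226/2425/(-37059)) = 1/(-13630 - 55183226/2425*(-1/37059)) = 1/(-13630 + 55183226/89868075) = 1/(-1224846679024/89868075) = -89868075/1224846679024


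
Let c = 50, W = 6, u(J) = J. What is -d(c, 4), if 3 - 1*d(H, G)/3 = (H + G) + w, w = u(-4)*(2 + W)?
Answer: 57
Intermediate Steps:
w = -32 (w = -4*(2 + 6) = -4*8 = -32)
d(H, G) = 105 - 3*G - 3*H (d(H, G) = 9 - 3*((H + G) - 32) = 9 - 3*((G + H) - 32) = 9 - 3*(-32 + G + H) = 9 + (96 - 3*G - 3*H) = 105 - 3*G - 3*H)
-d(c, 4) = -(105 - 3*4 - 3*50) = -(105 - 12 - 150) = -1*(-57) = 57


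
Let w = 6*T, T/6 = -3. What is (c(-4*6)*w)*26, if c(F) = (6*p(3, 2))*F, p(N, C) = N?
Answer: 1213056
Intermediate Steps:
T = -18 (T = 6*(-3) = -18)
w = -108 (w = 6*(-18) = -108)
c(F) = 18*F (c(F) = (6*3)*F = 18*F)
(c(-4*6)*w)*26 = ((18*(-4*6))*(-108))*26 = ((18*(-24))*(-108))*26 = -432*(-108)*26 = 46656*26 = 1213056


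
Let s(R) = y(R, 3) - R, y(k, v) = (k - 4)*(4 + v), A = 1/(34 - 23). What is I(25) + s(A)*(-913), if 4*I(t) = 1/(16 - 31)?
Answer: 1503959/60 ≈ 25066.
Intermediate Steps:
A = 1/11 ≈ 0.090909
y(k, v) = (-4 + k)*(4 + v)
I(t) = -1/60 (I(t) = 1/(4*(16 - 31)) = (¼)/(-15) = (¼)*(-1/15) = -1/60)
s(R) = -28 + 6*R (s(R) = (-16 - 4*3 + 4*R + R*3) - R = (-16 - 12 + 4*R + 3*R) - R = (-28 + 7*R) - R = -28 + 6*R)
I(25) + s(A)*(-913) = -1/60 + (-28 + 6*(1/11))*(-913) = -1/60 + (-28 + 6/11)*(-913) = -1/60 - 302/11*(-913) = -1/60 + 25066 = 1503959/60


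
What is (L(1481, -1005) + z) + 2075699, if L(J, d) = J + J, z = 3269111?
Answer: 5347772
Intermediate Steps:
L(J, d) = 2*J
(L(1481, -1005) + z) + 2075699 = (2*1481 + 3269111) + 2075699 = (2962 + 3269111) + 2075699 = 3272073 + 2075699 = 5347772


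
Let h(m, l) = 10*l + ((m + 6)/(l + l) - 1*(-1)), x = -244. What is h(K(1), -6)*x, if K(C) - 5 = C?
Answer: 14640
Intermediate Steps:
K(C) = 5 + C
h(m, l) = 1 + 10*l + (6 + m)/(2*l) (h(m, l) = 10*l + ((6 + m)/((2*l)) + 1) = 10*l + ((6 + m)*(1/(2*l)) + 1) = 10*l + ((6 + m)/(2*l) + 1) = 10*l + (1 + (6 + m)/(2*l)) = 1 + 10*l + (6 + m)/(2*l))
h(K(1), -6)*x = ((3 + (5 + 1)/2 - 6*(1 + 10*(-6)))/(-6))*(-244) = -(3 + (½)*6 - 6*(1 - 60))/6*(-244) = -(3 + 3 - 6*(-59))/6*(-244) = -(3 + 3 + 354)/6*(-244) = -⅙*360*(-244) = -60*(-244) = 14640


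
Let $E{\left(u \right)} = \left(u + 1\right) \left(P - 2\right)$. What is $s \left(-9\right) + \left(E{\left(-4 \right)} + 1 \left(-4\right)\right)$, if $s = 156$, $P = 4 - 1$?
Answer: $-1411$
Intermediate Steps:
$P = 3$ ($P = 4 - 1 = 3$)
$E{\left(u \right)} = 1 + u$ ($E{\left(u \right)} = \left(u + 1\right) \left(3 - 2\right) = \left(1 + u\right) 1 = 1 + u$)
$s \left(-9\right) + \left(E{\left(-4 \right)} + 1 \left(-4\right)\right) = 156 \left(-9\right) + \left(\left(1 - 4\right) + 1 \left(-4\right)\right) = -1404 - 7 = -1411$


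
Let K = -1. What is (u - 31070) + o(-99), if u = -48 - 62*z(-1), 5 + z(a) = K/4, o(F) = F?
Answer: -61783/2 ≈ -30892.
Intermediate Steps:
z(a) = -21/4 (z(a) = -5 - 1/4 = -21/4)
u = 555/2 (u = -48 - 62*(-21/4) = -48 + 651/2 = 555/2 ≈ 277.50)
(u - 31070) + o(-99) = (555/2 - 31070) - 99 = -61585/2 - 99 = -61783/2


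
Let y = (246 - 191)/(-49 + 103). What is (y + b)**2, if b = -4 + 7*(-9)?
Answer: 12694969/2916 ≈ 4353.6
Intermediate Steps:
y = 55/54 ≈ 1.0185
b = -67 (b = -4 - 63 = -67)
(y + b)**2 = (55/54 - 67)**2 = (-3563/54)**2 = 12694969/2916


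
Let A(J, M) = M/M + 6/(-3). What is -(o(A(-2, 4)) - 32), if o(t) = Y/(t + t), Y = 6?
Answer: 35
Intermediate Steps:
A(J, M) = -1 (A(J, M) = 1 + 6*(-⅓) = 1 - 2 = -1)
o(t) = 3/t (o(t) = 6/(t + t) = 6/(2*t) = (1/(2*t))*6 = 3/t)
-(o(A(-2, 4)) - 32) = -(3/(-1) - 32) = -(3*(-1) - 32) = -(-3 - 32) = -1*(-35) = 35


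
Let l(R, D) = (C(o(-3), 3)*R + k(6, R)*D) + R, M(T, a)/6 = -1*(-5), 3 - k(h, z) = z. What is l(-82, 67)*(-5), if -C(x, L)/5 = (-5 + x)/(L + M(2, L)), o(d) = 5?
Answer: -28065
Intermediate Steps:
k(h, z) = 3 - z
M(T, a) = 30 (M(T, a) = 6*(-1*(-5)) = 6*5 = 30)
C(x, L) = -5*(-5 + x)/(30 + L) (C(x, L) = -5*(-5 + x)/(L + 30) = -5*(-5 + x)/(30 + L))
l(R, D) = R + D*(3 - R) (l(R, D) = ((5*(5 - 1*5)/(30 + 3))*R + (3 - R)*D) + R = ((5*(5 - 5)/33)*R + D*(3 - R)) + R = ((5*(1/33)*0)*R + D*(3 - R)) + R = (0*R + D*(3 - R)) + R = (0 + D*(3 - R)) + R = D*(3 - R) + R = R + D*(3 - R))
l(-82, 67)*(-5) = (-82 - 1*67*(-3 - 82))*(-5) = (-82 - 1*67*(-85))*(-5) = (-82 + 5695)*(-5) = 5613*(-5) = -28065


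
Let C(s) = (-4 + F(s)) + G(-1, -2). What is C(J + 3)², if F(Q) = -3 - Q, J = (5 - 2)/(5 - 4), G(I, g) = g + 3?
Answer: 144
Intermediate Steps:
G(I, g) = 3 + g
J = 3 (J = 3/1 = 3*1 = 3)
C(s) = -6 - s (C(s) = (-4 + (-3 - s)) + (3 - 2) = (-7 - s) + 1 = -6 - s)
C(J + 3)² = (-6 - (3 + 3))² = (-6 - 1*6)² = (-6 - 6)² = (-12)² = 144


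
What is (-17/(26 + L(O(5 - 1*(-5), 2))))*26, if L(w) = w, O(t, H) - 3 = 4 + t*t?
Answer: -442/133 ≈ -3.3233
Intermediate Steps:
O(t, H) = 7 + t**2 (O(t, H) = 3 + (4 + t*t) = 3 + (4 + t**2) = 7 + t**2)
(-17/(26 + L(O(5 - 1*(-5), 2))))*26 = (-17/(26 + (7 + (5 - 1*(-5))**2)))*26 = (-17/(26 + (7 + (5 + 5)**2)))*26 = (-17/(26 + (7 + 10**2)))*26 = (-17/(26 + (7 + 100)))*26 = (-17/(26 + 107))*26 = (-17/133)*26 = ((1/133)*(-17))*26 = -17/133*26 = -442/133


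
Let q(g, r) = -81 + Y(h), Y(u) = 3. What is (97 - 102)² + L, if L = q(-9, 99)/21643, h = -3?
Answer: 540997/21643 ≈ 24.996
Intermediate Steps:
q(g, r) = -78 (q(g, r) = -81 + 3 = -78)
L = -78/21643 ≈ -0.0036039
(97 - 102)² + L = (97 - 102)² - 78/21643 = (-5)² - 78/21643 = 25 - 78/21643 = 540997/21643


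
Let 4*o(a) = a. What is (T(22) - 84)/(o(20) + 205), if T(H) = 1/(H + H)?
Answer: -739/1848 ≈ -0.39989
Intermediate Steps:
T(H) = 1/(2*H)
o(a) = a/4
(T(22) - 84)/(o(20) + 205) = ((½)/22 - 84)/((¼)*20 + 205) = ((½)*(1/22) - 84)/(5 + 205) = (1/44 - 84)/210 = -3695/44*1/210 = -739/1848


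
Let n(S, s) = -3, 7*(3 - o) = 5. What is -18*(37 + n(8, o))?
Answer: -612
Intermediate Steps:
o = 16/7 (o = 3 - 1/7*5 = 3 - 5/7 = 16/7 ≈ 2.2857)
-18*(37 + n(8, o)) = -18*(37 - 3) = -18*34 = -612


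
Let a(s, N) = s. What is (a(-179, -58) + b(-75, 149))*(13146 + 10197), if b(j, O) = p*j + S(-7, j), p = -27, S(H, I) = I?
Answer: 41340453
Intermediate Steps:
b(j, O) = -26*j (b(j, O) = -27*j + j = -26*j)
(a(-179, -58) + b(-75, 149))*(13146 + 10197) = (-179 - 26*(-75))*(13146 + 10197) = (-179 + 1950)*23343 = 1771*23343 = 41340453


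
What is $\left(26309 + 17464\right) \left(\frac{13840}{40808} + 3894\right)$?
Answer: $\frac{869551695552}{5101} \approx 1.7047 \cdot 10^{8}$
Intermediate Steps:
$\left(26309 + 17464\right) \left(\frac{13840}{40808} + 3894\right) = 43773 \left(13840 \cdot \frac{1}{40808} + 3894\right) = 43773 \left(\frac{1730}{5101} + 3894\right) = 43773 \cdot \frac{19865024}{5101} = \frac{869551695552}{5101}$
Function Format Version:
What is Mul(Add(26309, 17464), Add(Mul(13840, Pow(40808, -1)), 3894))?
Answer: Rational(869551695552, 5101) ≈ 1.7047e+8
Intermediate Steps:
Mul(Add(26309, 17464), Add(Mul(13840, Pow(40808, -1)), 3894)) = Mul(43773, Add(Mul(13840, Rational(1, 40808)), 3894)) = Mul(43773, Add(Rational(1730, 5101), 3894)) = Mul(43773, Rational(19865024, 5101)) = Rational(869551695552, 5101)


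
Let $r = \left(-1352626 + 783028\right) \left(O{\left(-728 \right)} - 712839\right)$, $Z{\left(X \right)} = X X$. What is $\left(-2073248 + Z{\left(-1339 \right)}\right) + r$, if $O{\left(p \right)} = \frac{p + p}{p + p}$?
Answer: $406030818797$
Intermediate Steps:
$O{\left(p \right)} = 1$ ($O{\left(p \right)} = \frac{2 p}{2 p} = 2 p \frac{1}{2 p} = 1$)
$Z{\left(X \right)} = X^{2}$
$r = 406031099124$ ($r = \left(-1352626 + 783028\right) \left(1 - 712839\right) = \left(-569598\right) \left(-712838\right) = 406031099124$)
$\left(-2073248 + Z{\left(-1339 \right)}\right) + r = \left(-2073248 + \left(-1339\right)^{2}\right) + 406031099124 = \left(-2073248 + 1792921\right) + 406031099124 = -280327 + 406031099124 = 406030818797$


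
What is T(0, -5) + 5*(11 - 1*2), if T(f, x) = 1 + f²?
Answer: 46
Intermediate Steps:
T(0, -5) + 5*(11 - 1*2) = (1 + 0²) + 5*(11 - 1*2) = (1 + 0) + 5*(11 - 2) = 1 + 5*9 = 1 + 45 = 46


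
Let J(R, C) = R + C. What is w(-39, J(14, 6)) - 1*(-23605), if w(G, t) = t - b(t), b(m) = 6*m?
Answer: 23505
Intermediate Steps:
J(R, C) = C + R
w(G, t) = -5*t (w(G, t) = t - 6*t = -5*t)
w(-39, J(14, 6)) - 1*(-23605) = -5*(6 + 14) - 1*(-23605) = -5*20 + 23605 = -100 + 23605 = 23505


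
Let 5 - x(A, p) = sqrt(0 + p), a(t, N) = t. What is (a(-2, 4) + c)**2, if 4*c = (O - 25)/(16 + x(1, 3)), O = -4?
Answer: 1409941/255792 + 13253*sqrt(3)/170528 ≈ 5.6467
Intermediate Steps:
x(A, p) = 5 - sqrt(p) (x(A, p) = 5 - sqrt(0 + p) = 5 - sqrt(p))
c = -29/(4*(21 - sqrt(3))) (c = ((-4 - 25)/(16 + (5 - sqrt(3))))/4 = (-29/(21 - sqrt(3)))/4 = -29/(4*(21 - sqrt(3))) ≈ -0.37627)
(a(-2, 4) + c)**2 = (-2 + (-203/584 - 29*sqrt(3)/1752))**2 = (-1371/584 - 29*sqrt(3)/1752)**2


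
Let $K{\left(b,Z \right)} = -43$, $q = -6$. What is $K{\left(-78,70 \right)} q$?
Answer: $258$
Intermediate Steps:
$K{\left(-78,70 \right)} q = \left(-43\right) \left(-6\right) = 258$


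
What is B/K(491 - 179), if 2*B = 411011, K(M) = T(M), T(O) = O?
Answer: 411011/624 ≈ 658.67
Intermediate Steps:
K(M) = M
B = 411011/2 (B = (½)*411011 = 411011/2 ≈ 2.0551e+5)
B/K(491 - 179) = 411011/(2*(491 - 179)) = (411011/2)/312 = (411011/2)*(1/312) = 411011/624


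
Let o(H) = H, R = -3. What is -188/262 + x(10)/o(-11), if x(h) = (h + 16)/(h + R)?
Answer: -10644/10087 ≈ -1.0552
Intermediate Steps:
x(h) = (16 + h)/(-3 + h) (x(h) = (h + 16)/(h - 3) = (16 + h)/(-3 + h))
-188/262 + x(10)/o(-11) = -188/262 + ((16 + 10)/(-3 + 10))/(-11) = -188*1/262 + (26/7)*(-1/11) = -94/131 + ((1/7)*26)*(-1/11) = -94/131 + (26/7)*(-1/11) = -94/131 - 26/77 = -10644/10087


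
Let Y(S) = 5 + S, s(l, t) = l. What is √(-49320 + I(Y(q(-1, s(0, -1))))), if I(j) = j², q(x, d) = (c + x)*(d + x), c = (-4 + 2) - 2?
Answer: 2*I*√12305 ≈ 221.86*I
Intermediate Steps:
c = -4 (c = -2 - 2 = -4)
q(x, d) = (-4 + x)*(d + x)
√(-49320 + I(Y(q(-1, s(0, -1))))) = √(-49320 + (5 + ((-1)² - 4*0 - 4*(-1) + 0*(-1)))²) = √(-49320 + (5 + (1 + 0 + 4 + 0))²) = √(-49320 + (5 + 5)²) = √(-49320 + 10²) = √(-49320 + 100) = √(-49220) = 2*I*√12305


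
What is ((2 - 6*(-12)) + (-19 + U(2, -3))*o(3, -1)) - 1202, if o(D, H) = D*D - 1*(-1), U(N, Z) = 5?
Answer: -1268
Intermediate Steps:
o(D, H) = 1 + D**2 (o(D, H) = D**2 + 1 = 1 + D**2)
((2 - 6*(-12)) + (-19 + U(2, -3))*o(3, -1)) - 1202 = ((2 - 6*(-12)) + (-19 + 5)*(1 + 3**2)) - 1202 = ((2 + 72) - 14*(1 + 9)) - 1202 = (74 - 14*10) - 1202 = (74 - 140) - 1202 = -66 - 1202 = -1268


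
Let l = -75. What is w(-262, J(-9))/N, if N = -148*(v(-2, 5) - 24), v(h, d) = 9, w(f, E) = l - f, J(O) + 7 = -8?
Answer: 187/2220 ≈ 0.084234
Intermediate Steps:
J(O) = -15 (J(O) = -7 - 8 = -15)
w(f, E) = -75 - f
N = 2220 (N = -148*(9 - 24) = -148*(-15) = 2220)
w(-262, J(-9))/N = (-75 - 1*(-262))/2220 = (-75 + 262)*(1/2220) = 187*(1/2220) = 187/2220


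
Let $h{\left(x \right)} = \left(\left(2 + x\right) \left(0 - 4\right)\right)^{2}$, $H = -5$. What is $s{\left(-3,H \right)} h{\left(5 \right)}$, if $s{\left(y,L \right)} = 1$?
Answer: $784$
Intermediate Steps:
$h{\left(x \right)} = \left(-8 - 4 x\right)^{2}$ ($h{\left(x \right)} = \left(\left(2 + x\right) \left(-4\right)\right)^{2} = \left(-8 - 4 x\right)^{2}$)
$s{\left(-3,H \right)} h{\left(5 \right)} = 1 \cdot 16 \left(2 + 5\right)^{2} = 1 \cdot 16 \cdot 7^{2} = 1 \cdot 16 \cdot 49 = 1 \cdot 784 = 784$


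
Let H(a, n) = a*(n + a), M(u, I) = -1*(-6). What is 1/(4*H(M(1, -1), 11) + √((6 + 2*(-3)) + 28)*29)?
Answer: 102/35729 - 29*√7/71458 ≈ 0.0017811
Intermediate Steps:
M(u, I) = 6
H(a, n) = a*(a + n)
1/(4*H(M(1, -1), 11) + √((6 + 2*(-3)) + 28)*29) = 1/(4*(6*(6 + 11)) + √((6 + 2*(-3)) + 28)*29) = 1/(4*(6*17) + √((6 - 6) + 28)*29) = 1/(4*102 + √(0 + 28)*29) = 1/(408 + √28*29) = 1/(408 + (2*√7)*29) = 1/(408 + 58*√7)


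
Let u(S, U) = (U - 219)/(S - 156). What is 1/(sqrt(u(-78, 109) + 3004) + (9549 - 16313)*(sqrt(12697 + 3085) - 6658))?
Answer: 39/(1756353768 + sqrt(4569799) - 263796*sqrt(15782)) ≈ 2.2632e-8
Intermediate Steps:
u(S, U) = (-219 + U)/(-156 + S)
1/(sqrt(u(-78, 109) + 3004) + (9549 - 16313)*(sqrt(12697 + 3085) - 6658)) = 1/(sqrt((-219 + 109)/(-156 - 78) + 3004) + (9549 - 16313)*(sqrt(12697 + 3085) - 6658)) = 1/(sqrt(-110/(-234) + 3004) - 6764*(sqrt(15782) - 6658)) = 1/(sqrt(-1/234*(-110) + 3004) - 6764*(-6658 + sqrt(15782))) = 1/(sqrt(55/117 + 3004) + (45034712 - 6764*sqrt(15782))) = 1/(sqrt(351523/117) + (45034712 - 6764*sqrt(15782))) = 1/(sqrt(4569799)/39 + (45034712 - 6764*sqrt(15782))) = 1/(45034712 - 6764*sqrt(15782) + sqrt(4569799)/39)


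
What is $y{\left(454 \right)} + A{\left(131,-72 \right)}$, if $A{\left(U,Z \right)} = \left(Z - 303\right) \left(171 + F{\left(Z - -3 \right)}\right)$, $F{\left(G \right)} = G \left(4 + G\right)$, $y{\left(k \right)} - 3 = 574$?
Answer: $-1745423$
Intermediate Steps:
$y{\left(k \right)} = 577$ ($y{\left(k \right)} = 3 + 574 = 577$)
$A{\left(U,Z \right)} = \left(-303 + Z\right) \left(171 + \left(3 + Z\right) \left(7 + Z\right)\right)$ ($A{\left(U,Z \right)} = \left(Z - 303\right) \left(171 + \left(Z - -3\right) \left(4 + \left(Z - -3\right)\right)\right) = \left(-303 + Z\right) \left(171 + \left(Z + 3\right) \left(4 + \left(Z + 3\right)\right)\right) = \left(-303 + Z\right) \left(171 + \left(3 + Z\right) \left(4 + \left(3 + Z\right)\right)\right) = \left(-303 + Z\right) \left(171 + \left(3 + Z\right) \left(7 + Z\right)\right)$)
$y{\left(454 \right)} + A{\left(131,-72 \right)} = 577 - \left(-146160 + 373248 + 1518912\right) = 577 - 1746000 = -1745423$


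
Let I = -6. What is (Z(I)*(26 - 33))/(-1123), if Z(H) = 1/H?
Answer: -7/6738 ≈ -0.0010389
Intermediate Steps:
Z(H) = 1/H
(Z(I)*(26 - 33))/(-1123) = ((26 - 33)/(-6))/(-1123) = -⅙*(-7)*(-1/1123) = (7/6)*(-1/1123) = -7/6738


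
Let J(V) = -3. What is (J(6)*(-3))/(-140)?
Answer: -9/140 ≈ -0.064286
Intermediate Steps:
(J(6)*(-3))/(-140) = -3*(-3)/(-140) = 9*(-1/140) = -9/140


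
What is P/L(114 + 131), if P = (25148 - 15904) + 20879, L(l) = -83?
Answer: -30123/83 ≈ -362.93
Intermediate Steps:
P = 30123 (P = 9244 + 20879 = 30123)
P/L(114 + 131) = 30123/(-83) = 30123*(-1/83) = -30123/83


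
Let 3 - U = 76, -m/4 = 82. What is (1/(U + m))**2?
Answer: 1/160801 ≈ 6.2189e-6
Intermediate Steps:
m = -328 (m = -4*82 = -328)
U = -73 (U = 3 - 1*76 = 3 - 76 = -73)
(1/(U + m))**2 = (1/(-73 - 328))**2 = (1/(-401))**2 = (-1/401)**2 = 1/160801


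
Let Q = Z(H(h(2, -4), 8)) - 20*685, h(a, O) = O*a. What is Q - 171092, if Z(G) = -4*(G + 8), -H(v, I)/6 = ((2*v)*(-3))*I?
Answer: -175608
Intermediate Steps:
H(v, I) = 36*I*v (H(v, I) = -6*(2*v)*(-3)*I = -6*(-6*v)*I = -(-36)*I*v = 36*I*v)
Z(G) = -32 - 4*G (Z(G) = -4*(8 + G) = -32 - 4*G)
Q = -4516 (Q = (-32 - 144*8*(-4*2)) - 20*685 = (-32 - 144*8*(-8)) - 13700 = (-32 - 4*(-2304)) - 13700 = (-32 + 9216) - 13700 = 9184 - 13700 = -4516)
Q - 171092 = -4516 - 171092 = -175608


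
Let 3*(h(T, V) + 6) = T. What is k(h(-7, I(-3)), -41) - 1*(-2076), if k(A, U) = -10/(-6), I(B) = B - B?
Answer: 6233/3 ≈ 2077.7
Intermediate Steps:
I(B) = 0
h(T, V) = -6 + T/3
k(A, U) = 5/3 (k(A, U) = -10*(-1/6) = 5/3)
k(h(-7, I(-3)), -41) - 1*(-2076) = 5/3 - 1*(-2076) = 5/3 + 2076 = 6233/3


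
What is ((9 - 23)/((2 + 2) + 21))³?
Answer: -2744/15625 ≈ -0.17562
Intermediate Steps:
((9 - 23)/((2 + 2) + 21))³ = (-14/(4 + 21))³ = (-14/25)³ = -2744/15625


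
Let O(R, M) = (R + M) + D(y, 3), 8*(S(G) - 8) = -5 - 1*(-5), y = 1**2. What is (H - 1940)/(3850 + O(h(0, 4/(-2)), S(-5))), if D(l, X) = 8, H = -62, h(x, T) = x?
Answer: -1001/1933 ≈ -0.51785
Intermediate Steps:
y = 1
S(G) = 8 (S(G) = 8 + (-5 - 1*(-5))/8 = 8 + (-5 + 5)/8 = 8 + (1/8)*0 = 8 + 0 = 8)
O(R, M) = 8 + M + R (O(R, M) = (R + M) + 8 = (M + R) + 8 = 8 + M + R)
(H - 1940)/(3850 + O(h(0, 4/(-2)), S(-5))) = (-62 - 1940)/(3850 + (8 + 8 + 0)) = -2002/(3850 + 16) = -2002/3866 = -2002*1/3866 = -1001/1933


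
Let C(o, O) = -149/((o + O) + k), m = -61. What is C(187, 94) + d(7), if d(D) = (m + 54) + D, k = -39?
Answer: -149/242 ≈ -0.61570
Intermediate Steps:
C(o, O) = -149/(-39 + O + o) (C(o, O) = -149/((o + O) - 39) = -149/((O + o) - 39) = -149/(-39 + O + o))
d(D) = -7 + D (d(D) = (-61 + 54) + D = -7 + D)
C(187, 94) + d(7) = -149/(-39 + 94 + 187) + (-7 + 7) = -149/242 + 0 = -149/242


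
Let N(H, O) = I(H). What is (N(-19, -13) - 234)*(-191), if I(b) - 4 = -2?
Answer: 44312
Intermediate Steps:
I(b) = 2 (I(b) = 4 - 2 = 2)
N(H, O) = 2
(N(-19, -13) - 234)*(-191) = (2 - 234)*(-191) = -232*(-191) = 44312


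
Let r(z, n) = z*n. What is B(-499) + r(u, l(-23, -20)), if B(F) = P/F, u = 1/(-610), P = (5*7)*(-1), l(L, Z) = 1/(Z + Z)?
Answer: 854499/12175600 ≈ 0.070181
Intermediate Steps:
l(L, Z) = 1/(2*Z)
P = -35 (P = 35*(-1) = -35)
u = -1/610 ≈ -0.0016393
B(F) = -35/F
r(z, n) = n*z
B(-499) + r(u, l(-23, -20)) = -35/(-499) + ((1/2)/(-20))*(-1/610) = -35*(-1/499) + ((1/2)*(-1/20))*(-1/610) = 35/499 - 1/40*(-1/610) = 35/499 + 1/24400 = 854499/12175600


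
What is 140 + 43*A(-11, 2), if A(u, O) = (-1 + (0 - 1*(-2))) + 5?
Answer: 398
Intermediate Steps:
A(u, O) = 6 (A(u, O) = (-1 + (0 + 2)) + 5 = (-1 + 2) + 5 = 1 + 5 = 6)
140 + 43*A(-11, 2) = 140 + 43*6 = 140 + 258 = 398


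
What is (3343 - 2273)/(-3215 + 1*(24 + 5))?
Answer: -535/1593 ≈ -0.33584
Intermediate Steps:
(3343 - 2273)/(-3215 + 1*(24 + 5)) = 1070/(-3215 + 1*29) = 1070/(-3215 + 29) = 1070/(-3186) = 1070*(-1/3186) = -535/1593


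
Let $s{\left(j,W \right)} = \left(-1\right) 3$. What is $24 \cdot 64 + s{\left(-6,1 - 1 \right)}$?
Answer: $1533$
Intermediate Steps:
$s{\left(j,W \right)} = -3$
$24 \cdot 64 + s{\left(-6,1 - 1 \right)} = 24 \cdot 64 - 3 = 1536 - 3 = 1533$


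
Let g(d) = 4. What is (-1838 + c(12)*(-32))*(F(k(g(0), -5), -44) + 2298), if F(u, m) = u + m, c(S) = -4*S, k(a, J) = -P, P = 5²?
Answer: -673158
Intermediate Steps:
P = 25
k(a, J) = -25 (k(a, J) = -1*25 = -25)
F(u, m) = m + u
(-1838 + c(12)*(-32))*(F(k(g(0), -5), -44) + 2298) = (-1838 - 4*12*(-32))*((-44 - 25) + 2298) = (-1838 - 48*(-32))*(-69 + 2298) = (-1838 + 1536)*2229 = -302*2229 = -673158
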